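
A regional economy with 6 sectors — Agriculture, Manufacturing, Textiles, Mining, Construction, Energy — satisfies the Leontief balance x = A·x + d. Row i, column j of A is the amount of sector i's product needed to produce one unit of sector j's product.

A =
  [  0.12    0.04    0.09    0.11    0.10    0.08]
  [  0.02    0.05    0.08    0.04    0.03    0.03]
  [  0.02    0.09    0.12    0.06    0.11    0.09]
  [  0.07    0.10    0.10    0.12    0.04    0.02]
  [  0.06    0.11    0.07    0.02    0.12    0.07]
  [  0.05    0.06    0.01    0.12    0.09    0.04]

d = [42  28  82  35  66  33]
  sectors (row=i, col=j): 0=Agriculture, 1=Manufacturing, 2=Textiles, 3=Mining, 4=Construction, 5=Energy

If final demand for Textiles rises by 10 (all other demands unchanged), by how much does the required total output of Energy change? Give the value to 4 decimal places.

Form M = I − A:
  [  0.88   -0.04   -0.09   -0.11   -0.10   -0.08]
  [ -0.02    0.95   -0.08   -0.04   -0.03   -0.03]
  [ -0.02   -0.09    0.88   -0.06   -0.11   -0.09]
  [ -0.07   -0.10   -0.10    0.88   -0.04   -0.02]
  [ -0.06   -0.11   -0.07   -0.02    0.88   -0.07]
  [ -0.05   -0.06   -0.01   -0.12   -0.09    0.96]
Leontief inverse L = M⁻¹:
  [  1.1776    0.1146    0.1679    0.1863    0.1809    0.1345]
  [  0.0405    1.0838    0.1165    0.0712    0.0649    0.0544]
  [  0.0599    0.1568    1.1860    0.1182    0.1798    0.1367]
  [  0.1116    0.1603    0.1686    1.1798    0.0992    0.0619]
  [  0.0996    0.1682    0.1291    0.0713    1.1844    0.1135]
  [  0.0878    0.1111    0.0616    0.1695    0.1388    1.0719]
Total output x = L · d:
  x_0 = 1.1776·42 + 0.1146·28 + 0.1679·82 + 0.1863·35 + 0.1809·66 + 0.1345·33 = 89.3400
  x_1 = 0.0405·42 + 1.0838·28 + 0.1165·82 + 0.0712·35 + 0.0649·66 + 0.0544·33 = 50.1708
  x_2 = 0.0599·42 + 0.1568·28 + 1.1860·82 + 0.1182·35 + 0.1798·66 + 0.1367·33 = 124.6725
  x_3 = 0.1116·42 + 0.1603·28 + 0.1686·82 + 1.1798·35 + 0.0992·66 + 0.0619·33 = 72.8865
  x_4 = 0.0996·42 + 0.1682·28 + 0.1291·82 + 0.0713·35 + 1.1844·66 + 0.1135·33 = 103.8931
  x_5 = 0.0878·42 + 0.1111·28 + 0.0616·82 + 0.1695·35 + 0.1388·66 + 1.0719·33 = 62.3133
Δx_5 = L[5,2] · Δd_2 = 0.0616 · 10 = 0.6157

0.6157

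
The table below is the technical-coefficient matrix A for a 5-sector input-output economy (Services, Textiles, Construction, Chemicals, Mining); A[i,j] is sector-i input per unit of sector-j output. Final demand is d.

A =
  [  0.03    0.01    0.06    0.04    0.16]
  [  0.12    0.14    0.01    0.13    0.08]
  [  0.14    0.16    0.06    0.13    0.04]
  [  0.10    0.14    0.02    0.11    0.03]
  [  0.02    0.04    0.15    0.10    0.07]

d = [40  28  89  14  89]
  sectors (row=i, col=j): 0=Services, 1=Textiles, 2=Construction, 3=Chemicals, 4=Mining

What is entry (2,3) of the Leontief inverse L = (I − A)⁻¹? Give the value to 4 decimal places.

Form M = I − A:
  [  0.97   -0.01   -0.06   -0.04   -0.16]
  [ -0.12    0.86   -0.01   -0.13   -0.08]
  [ -0.14   -0.16    0.94   -0.13   -0.04]
  [ -0.10   -0.14   -0.02    0.89   -0.03]
  [ -0.02   -0.04   -0.15   -0.10    0.93]
Leontief inverse L = M⁻¹:
  [  1.0661    0.0556    0.1018    0.0929    0.1956]
  [  0.1825    1.2155    0.0522    0.2097    0.1450]
  [  0.2149    0.2487    1.1029    0.2198    0.1129]
  [  0.1561    0.2069    0.0508    1.1778    0.0848]
  [  0.0822    0.1158    0.1878    0.1731    1.1130]
Total output x = L · d:
  x_0 = 1.0661·40 + 0.0556·28 + 0.1018·89 + 0.0929·14 + 0.1956·89 = 71.9682
  x_1 = 0.1825·40 + 1.2155·28 + 0.0522·89 + 0.2097·14 + 0.1450·89 = 61.8143
  x_2 = 0.2149·40 + 0.2487·28 + 1.1029·89 + 0.2198·14 + 0.1129·89 = 126.8429
  x_3 = 0.1561·40 + 0.2069·28 + 0.0508·89 + 1.1778·14 + 0.0848·89 = 40.5950
  x_4 = 0.0822·40 + 0.1158·28 + 0.1878·89 + 0.1731·14 + 1.1130·89 = 124.7289

L[2,3] = 0.2198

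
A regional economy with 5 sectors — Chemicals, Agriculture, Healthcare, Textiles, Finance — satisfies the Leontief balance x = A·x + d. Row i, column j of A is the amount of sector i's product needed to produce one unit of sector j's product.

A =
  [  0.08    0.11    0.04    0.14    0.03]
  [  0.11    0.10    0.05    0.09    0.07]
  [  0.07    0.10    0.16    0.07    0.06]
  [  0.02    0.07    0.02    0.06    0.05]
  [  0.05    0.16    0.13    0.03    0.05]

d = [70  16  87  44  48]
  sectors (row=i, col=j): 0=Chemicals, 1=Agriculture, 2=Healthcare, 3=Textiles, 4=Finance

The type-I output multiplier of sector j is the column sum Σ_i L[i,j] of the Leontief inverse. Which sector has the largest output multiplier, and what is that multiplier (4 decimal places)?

Form M = I − A:
  [  0.92   -0.11   -0.04   -0.14   -0.03]
  [ -0.11    0.90   -0.05   -0.09   -0.07]
  [ -0.07   -0.10    0.84   -0.07   -0.06]
  [ -0.02   -0.07   -0.02    0.94   -0.05]
  [ -0.05   -0.16   -0.13   -0.03    0.95]
Leontief inverse L = M⁻¹:
  [  1.1210    0.1717    0.0779    0.1912    0.0630]
  [  0.1563    1.1710    0.0969    0.1460    0.1050]
  [  0.1230    0.1794    1.2258    0.1300    0.1014]
  [  0.0436    0.1071    0.0450    1.0861    0.0693]
  [  0.1035    0.2342    0.1896    0.0867    1.0897]
Total output x = L · d:
  x_0 = 1.1210·70 + 0.1717·16 + 0.0779·87 + 0.1912·44 + 0.0630·48 = 99.4360
  x_1 = 0.1563·70 + 1.1710·16 + 0.0969·87 + 0.1460·44 + 0.1050·48 = 49.5649
  x_2 = 0.1230·70 + 0.1794·16 + 1.2258·87 + 0.1300·44 + 0.1014·48 = 128.7139
  x_3 = 0.0436·70 + 0.1071·16 + 0.0450·87 + 1.0861·44 + 0.0693·48 = 59.8011
  x_4 = 0.1035·70 + 0.2342·16 + 0.1896·87 + 0.0867·44 + 1.0897·48 = 83.6095
Output multipliers (column sums of L):
  Chemicals: 1.5475
  Agriculture: 1.8634
  Healthcare: 1.6352
  Textiles: 1.6401
  Finance: 1.4284

Agriculture (1.8634)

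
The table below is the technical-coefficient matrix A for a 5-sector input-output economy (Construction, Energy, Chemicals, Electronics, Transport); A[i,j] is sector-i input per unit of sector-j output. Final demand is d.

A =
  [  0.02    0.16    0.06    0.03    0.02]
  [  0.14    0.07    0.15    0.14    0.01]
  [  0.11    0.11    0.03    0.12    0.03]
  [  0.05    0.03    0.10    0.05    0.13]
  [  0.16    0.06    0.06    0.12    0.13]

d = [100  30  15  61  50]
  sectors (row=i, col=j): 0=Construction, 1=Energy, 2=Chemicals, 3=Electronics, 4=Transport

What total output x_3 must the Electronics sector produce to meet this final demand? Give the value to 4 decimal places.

92.3645

Form M = I − A:
  [  0.98   -0.16   -0.06   -0.03   -0.02]
  [ -0.14    0.93   -0.15   -0.14   -0.01]
  [ -0.11   -0.11    0.97   -0.12   -0.03]
  [ -0.05   -0.03   -0.10    0.95   -0.13]
  [ -0.16   -0.06   -0.06   -0.12    0.87]
Leontief inverse L = M⁻¹:
  [  1.0729    0.2029    0.1090    0.0830    0.0432]
  [  0.2080    1.1470    0.2154    0.2100    0.0568]
  [  0.1667    0.1677    1.0897    0.1764    0.0697]
  [  0.1133    0.0837    0.1450    1.1089    0.1743]
  [  0.2388    0.1395    0.1301    0.1949    1.1901]
Total output x = L · d:
  x_0 = 1.0729·100 + 0.2029·30 + 0.1090·15 + 0.0830·61 + 0.0432·50 = 122.2352
  x_1 = 0.2080·100 + 1.1470·30 + 0.2154·15 + 0.2100·61 + 0.0568·50 = 74.0877
  x_2 = 0.1667·100 + 0.1677·30 + 1.0897·15 + 0.1764·61 + 0.0697·50 = 52.2902
  x_3 = 0.1133·100 + 0.0837·30 + 0.1450·15 + 1.1089·61 + 0.1743·50 = 92.3645
  x_4 = 0.2388·100 + 0.1395·30 + 0.1301·15 + 0.1949·61 + 1.1901·50 = 101.4070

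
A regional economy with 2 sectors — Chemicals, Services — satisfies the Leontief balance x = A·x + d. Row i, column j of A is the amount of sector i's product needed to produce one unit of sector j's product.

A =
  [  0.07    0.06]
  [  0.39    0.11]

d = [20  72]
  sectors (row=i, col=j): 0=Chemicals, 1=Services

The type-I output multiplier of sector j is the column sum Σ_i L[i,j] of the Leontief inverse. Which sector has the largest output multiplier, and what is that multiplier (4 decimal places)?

Chemicals (1.5914)

Form M = I − A:
  [  0.93   -0.06]
  [ -0.39    0.89]
Leontief inverse L = M⁻¹:
  [  1.1066    0.0746]
  [  0.4849    1.1563]
Total output x = L · d:
  x_0 = 1.1066·20 + 0.0746·72 = 27.5022
  x_1 = 0.4849·20 + 1.1563·72 = 92.9504
Output multipliers (column sums of L):
  Chemicals: 1.5914
  Services: 1.2309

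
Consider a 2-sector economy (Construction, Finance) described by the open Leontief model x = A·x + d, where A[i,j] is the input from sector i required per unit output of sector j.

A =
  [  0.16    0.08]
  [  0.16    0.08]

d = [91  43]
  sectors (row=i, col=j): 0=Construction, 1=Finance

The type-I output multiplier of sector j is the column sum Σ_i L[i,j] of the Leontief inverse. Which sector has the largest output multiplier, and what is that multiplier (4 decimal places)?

Form M = I − A:
  [  0.84   -0.08]
  [ -0.16    0.92]
Leontief inverse L = M⁻¹:
  [  1.2105    0.1053]
  [  0.2105    1.1053]
Total output x = L · d:
  x_0 = 1.2105·91 + 0.1053·43 = 114.6842
  x_1 = 0.2105·91 + 1.1053·43 = 66.6842
Output multipliers (column sums of L):
  Construction: 1.4211
  Finance: 1.2105

Construction (1.4211)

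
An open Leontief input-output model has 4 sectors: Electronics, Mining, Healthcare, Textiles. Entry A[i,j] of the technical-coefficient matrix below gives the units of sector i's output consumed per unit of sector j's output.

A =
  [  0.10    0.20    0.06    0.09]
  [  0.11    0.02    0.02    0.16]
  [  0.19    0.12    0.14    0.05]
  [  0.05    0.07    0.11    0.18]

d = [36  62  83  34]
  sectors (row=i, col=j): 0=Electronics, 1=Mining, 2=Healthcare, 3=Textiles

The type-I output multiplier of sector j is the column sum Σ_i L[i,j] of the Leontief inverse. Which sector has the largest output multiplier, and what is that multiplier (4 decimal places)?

Form M = I − A:
  [  0.90   -0.20   -0.06   -0.09]
  [ -0.11    0.98   -0.02   -0.16]
  [ -0.19   -0.12    0.86   -0.05]
  [ -0.05   -0.07   -0.11    0.82]
Leontief inverse L = M⁻¹:
  [  1.1780    0.2676    0.1125    0.1884]
  [  0.1584    1.0773    0.0657    0.2316]
  [  0.2896    0.2174    1.2070    0.1478]
  [  0.1242    0.1375    0.1744    1.2706]
Total output x = L · d:
  x_0 = 1.1780·36 + 0.2676·62 + 0.1125·83 + 0.1884·34 = 74.7469
  x_1 = 0.1584·36 + 1.0773·62 + 0.0657·83 + 0.2316·34 = 85.8277
  x_2 = 0.2896·36 + 0.2174·62 + 1.2070·83 + 0.1478·34 = 129.1100
  x_3 = 0.1242·36 + 0.1375·62 + 0.1744·83 + 1.2706·34 = 70.6675
Output multipliers (column sums of L):
  Electronics: 1.7503
  Mining: 1.6999
  Healthcare: 1.5596
  Textiles: 1.8384

Textiles (1.8384)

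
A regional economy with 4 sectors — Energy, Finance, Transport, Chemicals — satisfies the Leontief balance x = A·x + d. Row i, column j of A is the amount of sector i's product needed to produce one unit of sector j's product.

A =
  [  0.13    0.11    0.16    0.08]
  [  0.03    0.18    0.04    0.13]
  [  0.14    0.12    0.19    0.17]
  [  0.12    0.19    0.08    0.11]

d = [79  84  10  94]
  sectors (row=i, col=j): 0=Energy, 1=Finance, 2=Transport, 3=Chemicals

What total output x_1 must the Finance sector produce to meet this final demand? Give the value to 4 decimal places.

Form M = I − A:
  [  0.87   -0.11   -0.16   -0.08]
  [ -0.03    0.82   -0.04   -0.13]
  [ -0.14   -0.12    0.81   -0.17]
  [ -0.12   -0.19   -0.08    0.89]
Leontief inverse L = M⁻¹:
  [  1.2299    0.2516    0.2751    0.1998]
  [  0.0914    1.2973    0.1036    0.2175]
  [  0.2701    0.3067    1.3351    0.3241]
  [  0.2096    0.3384    0.1792    1.2261]
Total output x = L · d:
  x_0 = 1.2299·79 + 0.2516·84 + 0.2751·10 + 0.1998·94 = 139.8328
  x_1 = 0.0914·79 + 1.2973·84 + 0.1036·10 + 0.2175·94 = 137.6786
  x_2 = 0.2701·79 + 0.3067·84 + 1.3351·10 + 0.3241·94 = 90.9188
  x_3 = 0.2096·79 + 0.3384·84 + 0.1792·10 + 1.2261·94 = 162.0364

137.6786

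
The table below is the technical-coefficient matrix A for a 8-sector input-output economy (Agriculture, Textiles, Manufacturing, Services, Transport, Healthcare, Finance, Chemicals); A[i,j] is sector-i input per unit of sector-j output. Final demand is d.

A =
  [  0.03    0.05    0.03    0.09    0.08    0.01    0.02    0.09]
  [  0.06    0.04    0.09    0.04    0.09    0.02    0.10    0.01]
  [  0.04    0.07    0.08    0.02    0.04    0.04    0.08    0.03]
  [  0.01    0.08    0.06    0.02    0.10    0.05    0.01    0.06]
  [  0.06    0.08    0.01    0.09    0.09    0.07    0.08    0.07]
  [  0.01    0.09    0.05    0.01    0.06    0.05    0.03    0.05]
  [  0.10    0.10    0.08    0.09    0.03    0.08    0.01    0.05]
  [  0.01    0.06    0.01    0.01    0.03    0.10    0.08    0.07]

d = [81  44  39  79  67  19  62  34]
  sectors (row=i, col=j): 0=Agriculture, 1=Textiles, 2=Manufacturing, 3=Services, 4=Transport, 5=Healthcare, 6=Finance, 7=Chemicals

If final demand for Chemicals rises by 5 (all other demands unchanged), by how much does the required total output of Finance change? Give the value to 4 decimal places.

0.4904

Form M = I − A:
  [  0.97   -0.05   -0.03   -0.09   -0.08   -0.01   -0.02   -0.09]
  [ -0.06    0.96   -0.09   -0.04   -0.09   -0.02   -0.10   -0.01]
  [ -0.04   -0.07    0.92   -0.02   -0.04   -0.04   -0.08   -0.03]
  [ -0.01   -0.08   -0.06    0.98   -0.10   -0.05   -0.01   -0.06]
  [ -0.06   -0.08   -0.01   -0.09    0.91   -0.07   -0.08   -0.07]
  [ -0.01   -0.09   -0.05   -0.01   -0.06    0.95   -0.03   -0.05]
  [ -0.10   -0.10   -0.08   -0.09   -0.03   -0.08    0.99   -0.05]
  [ -0.01   -0.06   -0.01   -0.01   -0.03   -0.10   -0.08    0.93]
Leontief inverse L = M⁻¹:
  [  1.0569    0.0995    0.0629    0.1215    0.1284    0.0503    0.0600    0.1288]
  [  0.0992    1.0996    0.1342    0.0841    0.1432    0.0624    0.1425    0.0530]
  [  0.0733    0.1208    1.1209    0.0547    0.0848    0.0765    0.1192    0.0650]
  [  0.0392    0.1286    0.0945    1.0515    0.1466    0.0878    0.0542    0.0947]
  [  0.1007    0.1502    0.0589    0.1373    1.1567    0.1231    0.1305    0.1228]
  [  0.0374    0.1333    0.0835    0.0380    0.1006    1.0829    0.0687    0.0797]
  [  0.1342    0.1633    0.1299    0.1300    0.0943    0.1237    1.0604    0.0981]
  [  0.0378    0.1079    0.0445    0.0383    0.0693    0.1374    0.1145    1.1028]
Total output x = L · d:
  x_0 = 1.0569·81 + 0.0995·44 + 0.0629·39 + 0.1215·79 + 0.1284·67 + 0.0503·19 + 0.0600·62 + 0.1288·34 = 119.7022
  x_1 = 0.0992·81 + 1.0996·44 + 0.1342·39 + 0.0841·79 + 0.1432·67 + 0.0624·19 + 0.1425·62 + 0.0530·34 = 89.7067
  x_2 = 0.0733·81 + 0.1208·44 + 1.1209·39 + 0.0547·79 + 0.0848·67 + 0.0765·19 + 0.1192·62 + 0.0650·34 = 76.0243
  x_3 = 0.0392·81 + 0.1286·44 + 0.0945·39 + 1.0515·79 + 0.1466·67 + 0.0878·19 + 0.0542·62 + 0.0947·34 = 113.6576
  x_4 = 0.1007·81 + 0.1502·44 + 0.0589·39 + 0.1373·79 + 1.1567·67 + 0.1231·19 + 0.1305·62 + 0.1228·34 = 120.0102
  x_5 = 0.0374·81 + 0.1333·44 + 0.0835·39 + 0.0380·79 + 0.1006·67 + 1.0829·19 + 0.0687·62 + 0.0797·34 = 49.4361
  x_6 = 0.1342·81 + 0.1633·44 + 0.1299·39 + 0.1300·79 + 0.0943·67 + 0.1237·19 + 1.0604·62 + 0.0981·34 = 111.1396
  x_7 = 0.0378·81 + 0.1079·44 + 0.0445·39 + 0.0383·79 + 0.0693·67 + 0.1374·19 + 0.1145·62 + 1.1028·34 = 64.4208
Δx_6 = L[6,7] · Δd_7 = 0.0981 · 5 = 0.4904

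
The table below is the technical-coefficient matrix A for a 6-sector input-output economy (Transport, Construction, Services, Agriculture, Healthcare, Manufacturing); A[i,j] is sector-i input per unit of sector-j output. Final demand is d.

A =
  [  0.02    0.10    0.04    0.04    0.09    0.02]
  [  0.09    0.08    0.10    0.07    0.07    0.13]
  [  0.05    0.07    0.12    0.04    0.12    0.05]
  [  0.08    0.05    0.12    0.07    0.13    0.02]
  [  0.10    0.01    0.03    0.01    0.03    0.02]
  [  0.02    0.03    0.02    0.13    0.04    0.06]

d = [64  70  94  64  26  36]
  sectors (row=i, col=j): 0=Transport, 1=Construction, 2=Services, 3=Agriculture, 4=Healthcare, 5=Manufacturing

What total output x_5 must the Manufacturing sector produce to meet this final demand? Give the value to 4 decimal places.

Form M = I − A:
  [  0.98   -0.10   -0.04   -0.04   -0.09   -0.02]
  [ -0.09    0.92   -0.10   -0.07   -0.07   -0.13]
  [ -0.05   -0.07    0.88   -0.04   -0.12   -0.05]
  [ -0.08   -0.05   -0.12    0.93   -0.13   -0.02]
  [ -0.10   -0.01   -0.03   -0.01    0.97   -0.02]
  [ -0.02   -0.03   -0.02   -0.13   -0.04    0.94]
Leontief inverse L = M⁻¹:
  [  1.0554    0.1271    0.0769    0.0664    0.1275    0.0483]
  [  0.1394    1.1281    0.1600    0.1235    0.1378    0.1731]
  [  0.0956    0.1083    1.1713    0.0764    0.1753    0.0847]
  [  0.1279    0.0910    0.1744    1.1044    0.1902    0.0521]
  [  0.1156    0.0302    0.0488    0.0252    1.0546    0.0322]
  [  0.0515    0.0549    0.0579    0.1608    0.0820    1.0808]
Total output x = L · d:
  x_0 = 1.0554·64 + 0.1271·70 + 0.0769·94 + 0.0664·64 + 0.1275·26 + 0.0483·36 = 92.9784
  x_1 = 0.1394·64 + 1.1281·70 + 0.1600·94 + 0.1235·64 + 0.1378·26 + 0.1731·36 = 120.6498
  x_2 = 0.0956·64 + 0.1083·70 + 1.1713·94 + 0.0764·64 + 0.1753·26 + 0.0847·36 = 136.2979
  x_3 = 0.1279·64 + 0.0910·70 + 0.1744·94 + 1.1044·64 + 0.1902·26 + 0.0521·36 = 108.4534
  x_4 = 0.1156·64 + 0.0302·70 + 0.0488·94 + 0.0252·64 + 1.0546·26 + 0.0322·36 = 44.2845
  x_5 = 0.0515·64 + 0.0549·70 + 0.0579·94 + 0.1608·64 + 0.0820·26 + 1.0808·36 = 63.9099

63.9099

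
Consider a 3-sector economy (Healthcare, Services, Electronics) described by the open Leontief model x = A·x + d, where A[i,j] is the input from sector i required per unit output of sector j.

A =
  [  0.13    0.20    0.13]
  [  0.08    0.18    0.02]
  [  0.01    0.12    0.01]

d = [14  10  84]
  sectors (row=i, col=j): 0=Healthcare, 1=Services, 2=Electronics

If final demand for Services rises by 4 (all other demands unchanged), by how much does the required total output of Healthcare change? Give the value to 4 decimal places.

Form M = I − A:
  [  0.87   -0.20   -0.13]
  [ -0.08    0.82   -0.02]
  [ -0.01   -0.12    0.99]
Leontief inverse L = M⁻¹:
  [  1.1799    0.3114    0.1612]
  [  0.1157    1.2537    0.0405]
  [  0.0259    0.1551    1.0166]
Total output x = L · d:
  x_0 = 1.1799·14 + 0.3114·10 + 0.1612·84 = 33.1757
  x_1 = 0.1157·14 + 1.2537·10 + 0.0405·84 = 17.5613
  x_2 = 0.0259·14 + 0.1551·10 + 1.0166·84 = 87.3122
Δx_0 = L[0,1] · Δd_1 = 0.3114 · 4 = 1.2455

1.2455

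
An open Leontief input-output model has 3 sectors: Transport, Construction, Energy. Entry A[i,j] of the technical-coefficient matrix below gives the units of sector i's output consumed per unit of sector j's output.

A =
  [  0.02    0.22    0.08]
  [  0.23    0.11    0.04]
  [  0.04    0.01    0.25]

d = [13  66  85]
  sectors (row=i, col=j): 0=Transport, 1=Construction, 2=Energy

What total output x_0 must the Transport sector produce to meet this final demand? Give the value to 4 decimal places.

Form M = I − A:
  [  0.98   -0.22   -0.08]
  [ -0.23    0.89   -0.04]
  [ -0.04   -0.01    0.75]
Leontief inverse L = M⁻¹:
  [  1.0893    0.2707    0.1306]
  [  0.2843    1.1949    0.0941]
  [  0.0619    0.0304    1.3416]
Total output x = L · d:
  x_0 = 1.0893·13 + 0.2707·66 + 0.1306·85 = 43.1320
  x_1 = 0.2843·13 + 1.1949·66 + 0.0941·85 = 90.5551
  x_2 = 0.0619·13 + 0.0304·66 + 1.3416·85 = 116.8411

43.1320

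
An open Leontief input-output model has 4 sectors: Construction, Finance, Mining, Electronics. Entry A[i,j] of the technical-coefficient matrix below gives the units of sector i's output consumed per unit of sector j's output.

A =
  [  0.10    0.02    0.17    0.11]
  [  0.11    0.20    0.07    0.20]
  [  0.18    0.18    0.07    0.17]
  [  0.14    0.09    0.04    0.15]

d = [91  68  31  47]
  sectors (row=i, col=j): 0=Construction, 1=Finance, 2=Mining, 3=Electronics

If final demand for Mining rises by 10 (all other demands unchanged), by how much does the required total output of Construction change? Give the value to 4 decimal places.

2.3900

Form M = I − A:
  [  0.90   -0.02   -0.17   -0.11]
  [ -0.11    0.80   -0.07   -0.20]
  [ -0.18   -0.18    0.93   -0.17]
  [ -0.14   -0.09   -0.04    0.85]
Leontief inverse L = M⁻¹:
  [  1.2081    0.1099    0.2390    0.2300]
  [  0.2551    1.3359    0.1635    0.3801]
  [  0.3273    0.3117    1.1736    0.3504]
  [  0.2414    0.1742    0.1119    1.2711]
Total output x = L · d:
  x_0 = 1.2081·91 + 0.1099·68 + 0.2390·31 + 0.2300·47 = 135.6268
  x_1 = 0.2551·91 + 1.3359·68 + 0.1635·31 + 0.3801·47 = 136.9900
  x_2 = 0.3273·91 + 0.3117·68 + 1.1736·31 + 0.3504·47 = 103.8334
  x_3 = 0.2414·91 + 0.1742·68 + 0.1119·31 + 1.2711·47 = 97.0237
Δx_0 = L[0,2] · Δd_2 = 0.2390 · 10 = 2.3900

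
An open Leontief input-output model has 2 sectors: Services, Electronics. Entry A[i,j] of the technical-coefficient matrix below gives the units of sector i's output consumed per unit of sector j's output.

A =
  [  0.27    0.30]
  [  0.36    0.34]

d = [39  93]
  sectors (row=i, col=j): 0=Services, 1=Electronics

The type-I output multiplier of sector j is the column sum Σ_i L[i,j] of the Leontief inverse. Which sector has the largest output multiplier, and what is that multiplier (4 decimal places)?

Electronics (2.7555)

Form M = I − A:
  [  0.73   -0.30]
  [ -0.36    0.66]
Leontief inverse L = M⁻¹:
  [  1.7657    0.8026]
  [  0.9631    1.9529]
Total output x = L · d:
  x_0 = 1.7657·39 + 0.8026·93 = 143.4992
  x_1 = 0.9631·39 + 1.9529·93 = 219.1814
Output multipliers (column sums of L):
  Services: 2.7287
  Electronics: 2.7555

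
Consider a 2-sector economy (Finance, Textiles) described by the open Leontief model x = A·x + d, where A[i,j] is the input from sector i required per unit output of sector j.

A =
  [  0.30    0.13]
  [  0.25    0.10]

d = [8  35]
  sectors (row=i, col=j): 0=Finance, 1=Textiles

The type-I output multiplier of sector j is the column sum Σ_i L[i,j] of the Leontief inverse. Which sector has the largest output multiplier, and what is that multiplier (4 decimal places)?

Form M = I − A:
  [  0.70   -0.13]
  [ -0.25    0.90]
Leontief inverse L = M⁻¹:
  [  1.5063    0.2176]
  [  0.4184    1.1715]
Total output x = L · d:
  x_0 = 1.5063·8 + 0.2176·35 = 19.6653
  x_1 = 0.4184·8 + 1.1715·35 = 44.3515
Output multipliers (column sums of L):
  Finance: 1.9247
  Textiles: 1.3891

Finance (1.9247)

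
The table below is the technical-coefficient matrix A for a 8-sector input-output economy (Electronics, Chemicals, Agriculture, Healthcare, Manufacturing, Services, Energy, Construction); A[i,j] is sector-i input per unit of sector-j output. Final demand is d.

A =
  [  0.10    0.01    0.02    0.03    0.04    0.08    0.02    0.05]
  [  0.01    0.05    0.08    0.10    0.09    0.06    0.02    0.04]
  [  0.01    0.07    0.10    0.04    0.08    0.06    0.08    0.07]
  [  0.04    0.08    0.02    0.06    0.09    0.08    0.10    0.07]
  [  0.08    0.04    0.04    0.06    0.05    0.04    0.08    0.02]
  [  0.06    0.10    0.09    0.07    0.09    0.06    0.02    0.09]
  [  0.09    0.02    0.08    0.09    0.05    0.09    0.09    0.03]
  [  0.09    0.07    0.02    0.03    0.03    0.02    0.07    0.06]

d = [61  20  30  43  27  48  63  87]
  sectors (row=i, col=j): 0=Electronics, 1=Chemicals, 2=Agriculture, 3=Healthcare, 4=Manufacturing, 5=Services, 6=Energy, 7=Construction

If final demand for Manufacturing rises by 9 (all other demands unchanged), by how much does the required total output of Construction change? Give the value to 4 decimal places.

0.6677

Form M = I − A:
  [  0.90   -0.01   -0.02   -0.03   -0.04   -0.08   -0.02   -0.05]
  [ -0.01    0.95   -0.08   -0.10   -0.09   -0.06   -0.02   -0.04]
  [ -0.01   -0.07    0.90   -0.04   -0.08   -0.06   -0.08   -0.07]
  [ -0.04   -0.08   -0.02    0.94   -0.09   -0.08   -0.10   -0.07]
  [ -0.08   -0.04   -0.04   -0.06    0.95   -0.04   -0.08   -0.02]
  [ -0.06   -0.10   -0.09   -0.07   -0.09    0.94   -0.02   -0.09]
  [ -0.09   -0.02   -0.08   -0.09   -0.05   -0.09    0.91   -0.03]
  [ -0.09   -0.07   -0.02   -0.03   -0.03   -0.02   -0.07    0.94]
Leontief inverse L = M⁻¹:
  [  1.1443    0.0450    0.0532    0.0656    0.0801    0.1197    0.0543    0.0865]
  [  0.0575    1.1017    0.1291    0.1525    0.1495    0.1119    0.0759    0.0872]
  [  0.0658    0.1250    1.1595    0.1002    0.1443    0.1184    0.1418    0.1216]
  [  0.1043    0.1357    0.0778    1.1250    0.1563    0.1430    0.1621    0.1231]
  [  0.1291    0.0795    0.0829    0.1072    1.0999    0.0907    0.1270    0.0605]
  [  0.1220    0.1615    0.1504    0.1343    0.1614    1.1237    0.0845    0.1483]
  [  0.1542    0.0769    0.1391    0.1515    0.1182    0.1571    1.1534    0.0875]
  [  0.1368    0.1050    0.0581    0.0732    0.0742    0.0654    0.1108    1.0967]
Total output x = L · d:
  x_0 = 1.1443·61 + 0.0450·20 + 0.0532·30 + 0.0656·43 + 0.0801·27 + 0.1197·48 + 0.0543·63 + 0.0865·87 = 93.9715
  x_1 = 0.0575·61 + 1.1017·20 + 0.1291·30 + 0.1525·43 + 0.1495·27 + 0.1119·48 + 0.0759·63 + 0.0872·87 = 57.7472
  x_2 = 0.0658·61 + 0.1250·20 + 1.1595·30 + 0.1002·43 + 0.1443·27 + 0.1184·48 + 0.1418·63 + 0.1216·87 = 74.6941
  x_3 = 0.1043·61 + 0.1357·20 + 0.0778·30 + 1.1250·43 + 0.1563·27 + 0.1430·48 + 0.1621·63 + 0.1231·87 = 91.7921
  x_4 = 0.1291·61 + 0.0795·20 + 0.0829·30 + 0.1072·43 + 1.0999·27 + 0.0907·48 + 0.1270·63 + 0.0605·87 = 63.8845
  x_5 = 0.1220·61 + 0.1615·20 + 0.1504·30 + 0.1343·43 + 0.1614·27 + 1.1237·48 + 0.0845·63 + 0.1483·87 = 97.4698
  x_6 = 0.1542·61 + 0.0769·20 + 0.1391·30 + 0.1515·43 + 0.1182·27 + 0.1571·48 + 1.1534·63 + 0.0875·87 = 112.6394
  x_7 = 0.1368·61 + 0.1050·20 + 0.0581·30 + 0.0732·43 + 0.0742·27 + 0.0654·48 + 0.1108·63 + 1.0967·87 = 122.8703
Δx_7 = L[7,4] · Δd_4 = 0.0742 · 9 = 0.6677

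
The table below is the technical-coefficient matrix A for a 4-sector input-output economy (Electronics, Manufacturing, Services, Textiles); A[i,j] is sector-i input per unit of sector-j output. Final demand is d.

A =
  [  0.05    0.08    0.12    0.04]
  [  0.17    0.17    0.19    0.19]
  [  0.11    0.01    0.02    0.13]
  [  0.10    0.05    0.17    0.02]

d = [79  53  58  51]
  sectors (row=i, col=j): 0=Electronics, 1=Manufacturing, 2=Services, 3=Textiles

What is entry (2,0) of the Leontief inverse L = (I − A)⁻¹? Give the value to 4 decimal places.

Form M = I − A:
  [  0.95   -0.08   -0.12   -0.04]
  [ -0.17    0.83   -0.19   -0.19]
  [ -0.11   -0.01    0.98   -0.13]
  [ -0.10   -0.05   -0.17    0.98]
Leontief inverse L = M⁻¹:
  [  1.1024    0.1138    0.1727    0.0900]
  [  0.2945    1.2552    0.3313    0.2993]
  [  0.1470    0.0365    1.0724    0.1553]
  [  0.1530    0.0820    0.2206    1.0718]
Total output x = L · d:
  x_0 = 1.1024·79 + 0.1138·53 + 0.1727·58 + 0.0900·51 = 107.7244
  x_1 = 0.2945·79 + 1.2552·53 + 0.3313·58 + 0.2993·51 = 124.2765
  x_2 = 0.1470·79 + 0.0365·53 + 1.0724·58 + 0.1553·51 = 83.6713
  x_3 = 0.1530·79 + 0.0820·53 + 0.2206·58 + 1.0718·51 = 83.8882

L[2,0] = 0.1470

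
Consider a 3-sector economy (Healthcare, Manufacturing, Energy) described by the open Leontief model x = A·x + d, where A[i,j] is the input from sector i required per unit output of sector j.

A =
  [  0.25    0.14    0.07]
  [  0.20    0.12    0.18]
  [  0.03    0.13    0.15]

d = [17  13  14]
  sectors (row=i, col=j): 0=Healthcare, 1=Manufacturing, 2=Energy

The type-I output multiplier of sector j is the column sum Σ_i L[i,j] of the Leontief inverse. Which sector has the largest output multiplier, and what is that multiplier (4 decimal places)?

Healthcare (1.8485)

Form M = I − A:
  [  0.75   -0.14   -0.07]
  [ -0.20    0.88   -0.18]
  [ -0.03   -0.13    0.85]
Leontief inverse L = M⁻¹:
  [  1.4064    0.2486    0.1685]
  [  0.3404    1.2332    0.2892]
  [  0.1017    0.1974    1.2266]
Total output x = L · d:
  x_0 = 1.4064·17 + 0.2486·13 + 0.1685·14 = 29.4991
  x_1 = 0.3404·17 + 1.2332·13 + 0.2892·14 = 25.8683
  x_2 = 0.1017·17 + 0.1974·13 + 1.2266·14 = 21.4681
Output multipliers (column sums of L):
  Healthcare: 1.8485
  Manufacturing: 1.6793
  Energy: 1.6843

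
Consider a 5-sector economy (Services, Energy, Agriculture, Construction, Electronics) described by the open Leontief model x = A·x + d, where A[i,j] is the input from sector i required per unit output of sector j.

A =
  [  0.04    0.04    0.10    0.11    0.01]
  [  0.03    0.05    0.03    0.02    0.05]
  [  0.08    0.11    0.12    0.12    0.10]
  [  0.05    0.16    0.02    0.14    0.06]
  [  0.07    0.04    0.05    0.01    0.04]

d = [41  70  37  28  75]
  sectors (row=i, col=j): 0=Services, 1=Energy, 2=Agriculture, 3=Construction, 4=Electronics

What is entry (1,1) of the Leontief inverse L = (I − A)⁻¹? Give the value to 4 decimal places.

Form M = I − A:
  [  0.96   -0.04   -0.10   -0.11   -0.01]
  [ -0.03    0.95   -0.03   -0.02   -0.05]
  [ -0.08   -0.11    0.88   -0.12   -0.10]
  [ -0.05   -0.16   -0.02    0.86   -0.06]
  [ -0.07   -0.04   -0.05   -0.01    0.96]
Leontief inverse L = M⁻¹:
  [  1.0663    0.0880    0.1300    0.1570    0.0390]
  [  0.0438    1.0688    0.0459    0.0376    0.0632]
  [  0.1231    0.1777    1.1688    0.1846    0.1438]
  [  0.0791    0.2124    0.0483    1.1856    0.0910]
  [  0.0868    0.0624    0.0728    0.0350    1.0556]
Total output x = L · d:
  x_0 = 1.0663·41 + 0.0880·70 + 0.1300·37 + 0.1570·28 + 0.0390·75 = 62.0125
  x_1 = 0.0438·41 + 1.0688·70 + 0.0459·37 + 0.0376·28 + 0.0632·75 = 84.1030
  x_2 = 0.1231·41 + 0.1777·70 + 1.1688·37 + 0.1846·28 + 0.1438·75 = 76.6823
  x_3 = 0.0791·41 + 0.2124·70 + 0.0483·37 + 1.1856·28 + 0.0910·75 = 59.9266
  x_4 = 0.0868·41 + 0.0624·70 + 0.0728·37 + 0.0350·28 + 1.0556·75 = 90.7691

L[1,1] = 1.0688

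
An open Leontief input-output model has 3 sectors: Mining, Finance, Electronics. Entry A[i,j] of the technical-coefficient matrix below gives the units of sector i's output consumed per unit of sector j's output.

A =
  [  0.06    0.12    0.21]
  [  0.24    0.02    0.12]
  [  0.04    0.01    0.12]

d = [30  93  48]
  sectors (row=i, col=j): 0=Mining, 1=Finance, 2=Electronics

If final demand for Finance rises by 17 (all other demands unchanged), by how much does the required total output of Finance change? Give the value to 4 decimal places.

17.9637

Form M = I − A:
  [  0.94   -0.12   -0.21]
  [ -0.24    0.98   -0.12]
  [ -0.04   -0.01    0.88]
Leontief inverse L = M⁻¹:
  [  1.1114    0.1390    0.2842]
  [  0.2788    1.0567    0.2106]
  [  0.0537    0.0183    1.1517]
Total output x = L · d:
  x_0 = 1.1114·30 + 0.1390·93 + 0.2842·48 = 59.9089
  x_1 = 0.2788·30 + 1.0567·93 + 0.2106·48 = 116.7444
  x_2 = 0.0537·30 + 0.0183·93 + 1.1517·48 = 58.5952
Δx_1 = L[1,1] · Δd_1 = 1.0567 · 17 = 17.9637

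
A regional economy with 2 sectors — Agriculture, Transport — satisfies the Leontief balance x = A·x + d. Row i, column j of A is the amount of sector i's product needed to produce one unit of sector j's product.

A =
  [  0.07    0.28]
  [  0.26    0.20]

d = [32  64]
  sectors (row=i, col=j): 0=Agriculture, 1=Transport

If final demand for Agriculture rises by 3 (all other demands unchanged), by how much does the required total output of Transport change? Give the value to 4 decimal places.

1.1621

Form M = I − A:
  [  0.93   -0.28]
  [ -0.26    0.80]
Leontief inverse L = M⁻¹:
  [  1.1919    0.4172]
  [  0.3874    1.3856]
Total output x = L · d:
  x_0 = 1.1919·32 + 0.4172·64 = 64.8391
  x_1 = 0.3874·32 + 1.3856·64 = 101.0727
Δx_1 = L[1,0] · Δd_0 = 0.3874 · 3 = 1.1621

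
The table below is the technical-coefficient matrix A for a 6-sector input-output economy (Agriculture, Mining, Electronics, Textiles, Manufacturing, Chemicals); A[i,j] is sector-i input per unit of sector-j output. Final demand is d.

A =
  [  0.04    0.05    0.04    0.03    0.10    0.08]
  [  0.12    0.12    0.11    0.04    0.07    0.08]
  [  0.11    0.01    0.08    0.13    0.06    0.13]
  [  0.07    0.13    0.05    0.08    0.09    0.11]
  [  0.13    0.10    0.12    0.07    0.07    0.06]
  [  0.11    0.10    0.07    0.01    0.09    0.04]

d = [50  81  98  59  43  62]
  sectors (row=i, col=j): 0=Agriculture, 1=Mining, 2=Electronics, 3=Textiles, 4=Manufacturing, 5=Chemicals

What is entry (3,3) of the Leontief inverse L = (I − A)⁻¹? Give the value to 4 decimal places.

Form M = I − A:
  [  0.96   -0.05   -0.04   -0.03   -0.10   -0.08]
  [ -0.12    0.88   -0.11   -0.04   -0.07   -0.08]
  [ -0.11   -0.01    0.92   -0.13   -0.06   -0.13]
  [ -0.07   -0.13   -0.05    0.92   -0.09   -0.11]
  [ -0.13   -0.10   -0.12   -0.07    0.93   -0.06]
  [ -0.11   -0.10   -0.07   -0.01   -0.09    0.96]
Leontief inverse L = M⁻¹:
  [  1.1062    0.1060    0.0942    0.0670    0.1522    0.1310]
  [  0.2189    1.2017    0.1910    0.0997    0.1519    0.1652]
  [  0.2002    0.0919    1.1512    0.1862    0.1411    0.2104]
  [  0.1708    0.2203    0.1325    1.1360    0.1720    0.1914]
  [  0.2289    0.1830    0.2009    0.1332    1.1539    0.1489]
  [  0.1874    0.1635    0.1349    0.0560    0.1535    1.1052]
Total output x = L · d:
  x_0 = 1.1062·50 + 0.1060·81 + 0.0942·98 + 0.0670·59 + 0.1522·43 + 0.1310·62 = 91.7450
  x_1 = 0.2189·50 + 1.2017·81 + 0.1910·98 + 0.0997·59 + 0.1519·43 + 0.1652·62 = 149.6630
  x_2 = 0.2002·50 + 0.0919·81 + 1.1512·98 + 0.1862·59 + 0.1411·43 + 0.2104·62 = 160.3666
  x_3 = 0.1708·50 + 0.2203·81 + 0.1325·98 + 1.1360·59 + 0.1720·43 + 0.1914·62 = 125.6577
  x_4 = 0.2289·50 + 0.1830·81 + 0.2009·98 + 0.1332·59 + 1.1539·43 + 0.1489·62 = 112.6756
  x_5 = 0.1874·50 + 0.1635·81 + 0.1349·98 + 0.0560·59 + 0.1535·43 + 1.1052·62 = 114.2513

L[3,3] = 1.1360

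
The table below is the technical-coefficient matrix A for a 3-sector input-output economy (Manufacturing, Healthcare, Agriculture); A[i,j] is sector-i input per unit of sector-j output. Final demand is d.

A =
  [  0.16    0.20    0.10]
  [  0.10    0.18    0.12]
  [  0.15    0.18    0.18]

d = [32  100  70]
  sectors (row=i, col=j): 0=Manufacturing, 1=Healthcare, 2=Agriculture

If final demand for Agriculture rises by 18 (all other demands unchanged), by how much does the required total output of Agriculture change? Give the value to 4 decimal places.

23.4863

Form M = I − A:
  [  0.84   -0.20   -0.10]
  [ -0.10    0.82   -0.12]
  [ -0.15   -0.18    0.82]
Leontief inverse L = M⁻¹:
  [  1.2697    0.3551    0.2068]
  [  0.1951    1.3145    0.2162]
  [  0.2751    0.3535    1.3048]
Total output x = L · d:
  x_0 = 1.2697·32 + 0.3551·100 + 0.2068·70 = 90.6128
  x_1 = 0.1951·32 + 1.3145·100 + 0.2162·70 = 152.8293
  x_2 = 0.2751·32 + 0.3535·100 + 1.3048·70 = 135.4893
Δx_2 = L[2,2] · Δd_2 = 1.3048 · 18 = 23.4863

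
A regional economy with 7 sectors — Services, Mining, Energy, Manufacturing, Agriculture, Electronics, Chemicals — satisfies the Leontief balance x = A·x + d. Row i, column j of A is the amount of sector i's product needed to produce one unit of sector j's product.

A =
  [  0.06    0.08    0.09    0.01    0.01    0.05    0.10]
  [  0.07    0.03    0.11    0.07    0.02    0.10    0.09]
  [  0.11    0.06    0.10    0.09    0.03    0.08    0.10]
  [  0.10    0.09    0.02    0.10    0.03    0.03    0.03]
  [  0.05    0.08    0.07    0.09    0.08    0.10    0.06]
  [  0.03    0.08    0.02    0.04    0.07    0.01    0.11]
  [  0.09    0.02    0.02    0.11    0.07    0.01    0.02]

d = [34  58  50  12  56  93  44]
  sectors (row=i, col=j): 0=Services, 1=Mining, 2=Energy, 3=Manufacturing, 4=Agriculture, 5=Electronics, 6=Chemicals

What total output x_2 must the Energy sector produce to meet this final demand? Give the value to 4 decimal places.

96.9698

Form M = I − A:
  [  0.94   -0.08   -0.09   -0.01   -0.01   -0.05   -0.10]
  [ -0.07    0.97   -0.11   -0.07   -0.02   -0.10   -0.09]
  [ -0.11   -0.06    0.90   -0.09   -0.03   -0.08   -0.10]
  [ -0.10   -0.09   -0.02    0.90   -0.03   -0.03   -0.03]
  [ -0.05   -0.08   -0.07   -0.09    0.92   -0.10   -0.06]
  [ -0.03   -0.08   -0.02   -0.04   -0.07    0.99   -0.11]
  [ -0.09   -0.02   -0.02   -0.11   -0.07   -0.01    0.98]
Leontief inverse L = M⁻¹:
  [  1.1147    0.1196    0.1358    0.0617    0.0394    0.0867    0.1526]
  [  0.1357    1.0837    0.1599    0.1324    0.0569    0.1405    0.1530]
  [  0.1865    0.1222    1.1605    0.1615    0.0708    0.1293    0.1725]
  [  0.1526    0.1350    0.0649    1.1482    0.0555    0.0678    0.0807]
  [  0.1188    0.1399    0.1259    0.1593    1.1217    0.1497    0.1282]
  [  0.0781    0.1159    0.0583    0.0905    0.0992    1.0447    0.1507]
  [  0.1354    0.0619    0.0563    0.1529    0.0936    0.0424    1.0608]
Total output x = L · d:
  x_0 = 1.1147·34 + 0.1196·58 + 0.1358·50 + 0.0617·12 + 0.0394·56 + 0.0867·93 + 0.1526·44 = 69.3563
  x_1 = 0.1357·34 + 1.0837·58 + 0.1599·50 + 0.1324·12 + 0.0569·56 + 0.1405·93 + 0.1530·44 = 100.0437
  x_2 = 0.1865·34 + 0.1222·58 + 1.1605·50 + 0.1615·12 + 0.0708·56 + 0.1293·93 + 0.1725·44 = 96.9698
  x_3 = 0.1526·34 + 0.1350·58 + 0.0649·50 + 1.1482·12 + 0.0555·56 + 0.0678·93 + 0.0807·44 = 43.0045
  x_4 = 0.1188·34 + 0.1399·58 + 0.1259·50 + 0.1593·12 + 1.1217·56 + 0.1497·93 + 0.1282·44 = 102.7435
  x_5 = 0.0781·34 + 0.1159·58 + 0.0583·50 + 0.0905·12 + 0.0992·56 + 1.0447·93 + 0.1507·44 = 122.7207
  x_6 = 0.1354·34 + 0.0619·58 + 0.0563·50 + 0.1529·12 + 0.0936·56 + 0.0424·93 + 1.0608·44 = 68.7062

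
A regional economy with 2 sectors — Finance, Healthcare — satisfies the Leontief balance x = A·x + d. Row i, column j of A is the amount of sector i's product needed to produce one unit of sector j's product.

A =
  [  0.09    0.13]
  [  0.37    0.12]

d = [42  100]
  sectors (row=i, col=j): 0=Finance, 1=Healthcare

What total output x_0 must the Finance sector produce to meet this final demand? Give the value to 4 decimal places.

Form M = I − A:
  [  0.91   -0.13]
  [ -0.37    0.88]
Leontief inverse L = M⁻¹:
  [  1.1691    0.1727]
  [  0.4916    1.2090]
Total output x = L · d:
  x_0 = 1.1691·42 + 0.1727·100 = 66.3744
  x_1 = 0.4916·42 + 1.2090·100 = 141.5438

66.3744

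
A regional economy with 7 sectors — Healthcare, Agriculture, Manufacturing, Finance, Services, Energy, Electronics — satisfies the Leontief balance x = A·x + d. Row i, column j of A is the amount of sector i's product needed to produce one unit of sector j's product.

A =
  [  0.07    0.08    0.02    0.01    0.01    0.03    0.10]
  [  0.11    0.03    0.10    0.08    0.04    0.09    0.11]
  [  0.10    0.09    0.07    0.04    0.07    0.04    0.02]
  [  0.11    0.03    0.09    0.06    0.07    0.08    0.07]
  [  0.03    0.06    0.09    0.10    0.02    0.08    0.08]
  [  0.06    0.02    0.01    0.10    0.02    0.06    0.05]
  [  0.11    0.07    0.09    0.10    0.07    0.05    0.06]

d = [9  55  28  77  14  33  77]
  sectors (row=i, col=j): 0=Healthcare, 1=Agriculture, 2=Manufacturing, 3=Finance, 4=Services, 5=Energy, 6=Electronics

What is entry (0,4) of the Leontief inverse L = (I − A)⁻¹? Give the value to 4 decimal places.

L[0,4] = 0.0355

Form M = I − A:
  [  0.93   -0.08   -0.02   -0.01   -0.01   -0.03   -0.10]
  [ -0.11    0.97   -0.10   -0.08   -0.04   -0.09   -0.11]
  [ -0.10   -0.09    0.93   -0.04   -0.07   -0.04   -0.02]
  [ -0.11   -0.03   -0.09    0.94   -0.07   -0.08   -0.07]
  [ -0.03   -0.06   -0.09   -0.10    0.98   -0.08   -0.08]
  [ -0.06   -0.02   -0.01   -0.10   -0.02    0.94   -0.05]
  [ -0.11   -0.07   -0.09   -0.10   -0.07   -0.05    0.94]
Leontief inverse L = M⁻¹:
  [  1.1234    0.1136    0.0593    0.0501    0.0355    0.0642    0.1442]
  [  0.1963    1.0876    0.1621    0.1449    0.0840    0.1462    0.1773]
  [  0.1646    0.1338    1.1199    0.0888    0.1007    0.0859    0.0767]
  [  0.1852    0.0823    0.1457    1.1185    0.1076    0.1313    0.1319]
  [  0.1053    0.1051    0.1459    0.1573    1.0598    0.1304    0.1355]
  [  0.1100    0.0495    0.0460    0.1382    0.0451    1.0945    0.0908]
  [  0.1952    0.1263    0.1550    0.1632    0.1128    0.1085    1.1302]
Total output x = L · d:
  x_0 = 1.1234·9 + 0.1136·55 + 0.0593·28 + 0.0501·77 + 0.0355·14 + 0.0642·33 + 0.1442·77 = 35.6012
  x_1 = 0.1963·9 + 1.0876·55 + 0.1621·28 + 0.1449·77 + 0.0840·14 + 0.1462·33 + 0.1773·77 = 96.9367
  x_2 = 0.1646·9 + 0.1338·55 + 1.1199·28 + 0.0888·77 + 0.1007·14 + 0.0859·33 + 0.0767·77 = 57.1893
  x_3 = 0.1852·9 + 0.0823·55 + 0.1457·28 + 1.1185·77 + 0.1076·14 + 0.1313·33 + 0.1319·77 = 112.3861
  x_4 = 0.1053·9 + 0.1051·55 + 0.1459·28 + 0.1573·77 + 1.0598·14 + 0.1304·33 + 0.1355·77 = 52.4948
  x_5 = 0.1100·9 + 0.0495·55 + 0.0460·28 + 0.1382·77 + 0.0451·14 + 1.0945·33 + 0.0908·77 = 59.3885
  x_6 = 0.1952·9 + 0.1263·55 + 0.1550·28 + 0.1632·77 + 0.1128·14 + 0.1085·33 + 1.1302·77 = 117.7994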